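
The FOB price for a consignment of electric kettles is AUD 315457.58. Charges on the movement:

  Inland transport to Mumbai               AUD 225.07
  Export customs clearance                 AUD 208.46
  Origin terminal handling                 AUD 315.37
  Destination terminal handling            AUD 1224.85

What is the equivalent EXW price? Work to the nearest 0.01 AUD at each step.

EXW price: AUD 314708.68

Not relevant to the conversion: destination terminal — on the buyer under both terms; not part of either seller's price.
From FOB to EXW, the seller no longer bears: inland to port, export clearance, origin terminal.
EXW price = 315457.58 − 225.07 − 208.46 − 315.37 = 314708.68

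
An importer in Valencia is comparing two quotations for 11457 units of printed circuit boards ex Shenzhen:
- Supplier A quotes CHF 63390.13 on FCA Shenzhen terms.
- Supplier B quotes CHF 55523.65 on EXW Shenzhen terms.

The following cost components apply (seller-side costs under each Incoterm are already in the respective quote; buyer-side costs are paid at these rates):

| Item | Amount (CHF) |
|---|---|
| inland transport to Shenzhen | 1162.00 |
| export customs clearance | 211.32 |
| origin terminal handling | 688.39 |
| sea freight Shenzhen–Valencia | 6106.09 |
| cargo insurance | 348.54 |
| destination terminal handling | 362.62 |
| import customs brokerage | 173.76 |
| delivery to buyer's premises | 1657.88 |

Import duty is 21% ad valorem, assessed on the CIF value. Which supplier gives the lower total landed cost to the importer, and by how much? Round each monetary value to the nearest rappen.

Supplier A (FCA):
CIF value = FCA price + origin terminal + freight + insurance = 63390.13 + 688.39 + 6106.09 + 348.54 = 70533.15
Import duty = 70533.15 × 21% = 14811.96
Buyer bears (A): 688.39 + 6106.09 + 348.54 + 362.62 + 173.76 + 1657.88 = 9337.28
Landed cost (A) = invoice 63390.13 + 9337.28 + duty 14811.96 = 87539.37
Supplier B (EXW):
CIF value = EXW price + inland to port + export clearance + origin terminal + freight + insurance = 55523.65 + 1162.00 + 211.32 + 688.39 + 6106.09 + 348.54 = 64039.99
Import duty = 64039.99 × 21% = 13448.40
Buyer bears (B): 1162.00 + 211.32 + 688.39 + 6106.09 + 348.54 + 362.62 + 173.76 + 1657.88 = 10710.60
Landed cost (B) = invoice 55523.65 + 10710.60 + duty 13448.40 = 79682.65
Difference = |87539.37 − 79682.65| = 7856.72

Supplier B is cheaper by CHF 7856.72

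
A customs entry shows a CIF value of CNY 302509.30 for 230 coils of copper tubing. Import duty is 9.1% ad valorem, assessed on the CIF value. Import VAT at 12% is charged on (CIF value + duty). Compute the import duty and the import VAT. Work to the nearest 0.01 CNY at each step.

Import duty: CNY 27528.35; import VAT: CNY 39604.52

Import duty = 302509.30 × 9.1% = 27528.35
VAT base = CIF + duty = 302509.30 + 27528.35 = 330037.65
Import VAT = 330037.65 × 12% = 39604.52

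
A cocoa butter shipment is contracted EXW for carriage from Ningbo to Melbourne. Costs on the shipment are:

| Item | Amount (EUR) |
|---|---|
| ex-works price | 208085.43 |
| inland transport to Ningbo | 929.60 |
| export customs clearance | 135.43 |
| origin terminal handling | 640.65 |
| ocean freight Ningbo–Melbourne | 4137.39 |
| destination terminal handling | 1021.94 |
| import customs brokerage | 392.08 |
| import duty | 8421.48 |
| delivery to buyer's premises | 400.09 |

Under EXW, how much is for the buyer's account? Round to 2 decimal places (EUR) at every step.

EXW: the seller makes goods available at their premises; the buyer bears all onward costs.
Seller's account: goods 208085.43 = 208085.43
Buyer's account: inland to port 929.60 + export clearance 135.43 + origin terminal 640.65 + freight 4137.39 + destination terminal 1021.94 + brokerage 392.08 + duty 8421.48 + delivery 400.09 = 16078.66

Buyer's account: EUR 16078.66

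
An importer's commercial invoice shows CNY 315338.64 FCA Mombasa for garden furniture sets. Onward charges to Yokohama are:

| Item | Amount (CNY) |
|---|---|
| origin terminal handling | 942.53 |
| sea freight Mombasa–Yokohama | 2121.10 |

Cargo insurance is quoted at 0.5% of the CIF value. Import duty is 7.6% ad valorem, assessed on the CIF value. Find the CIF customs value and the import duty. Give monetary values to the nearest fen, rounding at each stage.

Let C be the CIF value. C = FCA price + pre-shipment costs + freight + 0.5% × C
C − 0.5% × C = 315338.64 + 942.53 + 2121.10
0.995 × C = 318402.27
C = 318402.27 / 0.995 = 320002.28
Insurance premium = 0.5% × 320002.28 = 1600.01
Import duty = 320002.28 × 7.6% = 24320.17

CIF value: CNY 320002.28; import duty: CNY 24320.17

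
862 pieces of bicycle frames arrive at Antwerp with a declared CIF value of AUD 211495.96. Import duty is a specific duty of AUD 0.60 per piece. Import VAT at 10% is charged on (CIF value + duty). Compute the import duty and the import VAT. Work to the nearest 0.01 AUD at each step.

Import duty: AUD 517.20; import VAT: AUD 21201.32

Import duty = 862 × 0.60 = 517.20
VAT base = CIF + duty = 211495.96 + 517.20 = 212013.16
Import VAT = 212013.16 × 10% = 21201.32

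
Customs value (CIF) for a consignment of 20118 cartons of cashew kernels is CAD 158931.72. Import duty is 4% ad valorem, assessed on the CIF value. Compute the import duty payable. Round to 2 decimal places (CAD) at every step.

Import duty = 158931.72 × 4% = 6357.27

Import duty: CAD 6357.27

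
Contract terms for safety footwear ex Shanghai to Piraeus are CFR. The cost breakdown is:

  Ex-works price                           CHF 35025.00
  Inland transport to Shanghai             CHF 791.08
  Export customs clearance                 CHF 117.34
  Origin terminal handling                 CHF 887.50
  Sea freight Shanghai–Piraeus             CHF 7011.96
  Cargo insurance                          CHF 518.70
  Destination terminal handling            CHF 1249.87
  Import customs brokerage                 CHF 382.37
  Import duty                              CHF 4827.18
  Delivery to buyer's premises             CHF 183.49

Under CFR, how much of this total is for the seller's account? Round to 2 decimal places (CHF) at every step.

CFR: the seller pays costs through ocean freight to the destination port, but not insurance.
Seller's account: goods 35025.00 + inland to port 791.08 + export clearance 117.34 + origin terminal 887.50 + freight 7011.96 = 43832.88
Buyer's account: insurance 518.70 + destination terminal 1249.87 + brokerage 382.37 + duty 4827.18 + delivery 183.49 = 7161.61

Seller's account: CHF 43832.88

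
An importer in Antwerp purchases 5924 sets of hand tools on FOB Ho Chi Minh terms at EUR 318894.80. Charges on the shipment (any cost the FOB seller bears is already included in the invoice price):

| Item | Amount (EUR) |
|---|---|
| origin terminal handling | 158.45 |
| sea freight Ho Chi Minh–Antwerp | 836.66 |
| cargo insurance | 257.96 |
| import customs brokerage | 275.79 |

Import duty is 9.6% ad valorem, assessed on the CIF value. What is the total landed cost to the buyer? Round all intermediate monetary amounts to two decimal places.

FOB: the seller bears costs until goods are on board at the origin port; the buyer bears freight, insurance and all costs thereafter.
Already in the invoice (seller's account under FOB): origin terminal — exclude.
CIF value = FOB price + freight + insurance = 318894.80 + 836.66 + 257.96 = 319989.42
Import duty = 319989.42 × 9.6% = 30718.98
Buyer bears: freight 836.66 + insurance 257.96 + brokerage 275.79 + duty 30718.98 = 32089.39
Landed cost = invoice 318894.80 + 32089.39 = 350984.19

Total landed cost: EUR 350984.19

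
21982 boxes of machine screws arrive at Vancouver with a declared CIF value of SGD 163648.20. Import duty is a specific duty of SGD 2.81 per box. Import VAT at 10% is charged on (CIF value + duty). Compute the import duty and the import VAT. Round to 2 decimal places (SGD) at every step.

Import duty = 21982 × 2.81 = 61769.42
VAT base = CIF + duty = 163648.20 + 61769.42 = 225417.62
Import VAT = 225417.62 × 10% = 22541.76

Import duty: SGD 61769.42; import VAT: SGD 22541.76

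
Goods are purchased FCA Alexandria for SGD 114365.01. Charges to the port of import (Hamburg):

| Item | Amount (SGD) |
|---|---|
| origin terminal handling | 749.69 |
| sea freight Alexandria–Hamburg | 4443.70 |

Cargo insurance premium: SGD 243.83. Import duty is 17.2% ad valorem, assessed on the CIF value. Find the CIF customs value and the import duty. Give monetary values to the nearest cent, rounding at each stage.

CIF value: SGD 119802.23; import duty: SGD 20605.98

CIF = FCA price + pre-shipment costs + freight + insurance
CIF = 114365.01 + 749.69 + 4443.70 + 243.83 = 119802.23
Import duty = 119802.23 × 17.2% = 20605.98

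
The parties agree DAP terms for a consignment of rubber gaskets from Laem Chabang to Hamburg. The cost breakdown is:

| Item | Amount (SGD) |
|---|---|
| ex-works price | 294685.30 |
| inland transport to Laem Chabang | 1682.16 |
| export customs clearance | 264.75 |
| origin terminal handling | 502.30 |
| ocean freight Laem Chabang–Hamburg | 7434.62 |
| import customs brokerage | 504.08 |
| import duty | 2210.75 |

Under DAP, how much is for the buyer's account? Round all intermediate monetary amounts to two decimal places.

DAP: the seller bears all costs to the named destination except import duty and clearance.
Seller's account: goods 294685.30 + inland to port 1682.16 + export clearance 264.75 + origin terminal 502.30 + freight 7434.62 = 304569.13
Buyer's account: brokerage 504.08 + duty 2210.75 = 2714.83

Buyer's account: SGD 2714.83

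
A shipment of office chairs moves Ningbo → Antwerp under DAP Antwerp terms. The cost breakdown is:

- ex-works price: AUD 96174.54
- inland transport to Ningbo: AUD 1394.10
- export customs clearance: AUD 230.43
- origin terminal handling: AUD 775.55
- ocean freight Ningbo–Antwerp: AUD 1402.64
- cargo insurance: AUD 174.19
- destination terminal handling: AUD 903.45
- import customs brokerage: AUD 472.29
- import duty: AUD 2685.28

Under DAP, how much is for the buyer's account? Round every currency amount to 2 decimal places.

Buyer's account: AUD 3157.57

DAP: the seller bears all costs to the named destination except import duty and clearance.
Seller's account: goods 96174.54 + inland to port 1394.10 + export clearance 230.43 + origin terminal 775.55 + freight 1402.64 + insurance 174.19 + destination terminal 903.45 = 101054.90
Buyer's account: brokerage 472.29 + duty 2685.28 = 3157.57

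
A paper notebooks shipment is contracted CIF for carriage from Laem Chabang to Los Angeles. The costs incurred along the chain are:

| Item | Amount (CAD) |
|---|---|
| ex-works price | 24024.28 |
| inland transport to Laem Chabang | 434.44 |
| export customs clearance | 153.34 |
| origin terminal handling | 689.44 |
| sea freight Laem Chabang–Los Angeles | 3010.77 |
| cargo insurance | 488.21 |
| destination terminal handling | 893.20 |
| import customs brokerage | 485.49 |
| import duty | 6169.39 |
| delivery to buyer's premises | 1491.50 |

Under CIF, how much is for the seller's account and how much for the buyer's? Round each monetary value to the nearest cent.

CIF: the seller pays costs through ocean freight and marine insurance to the destination port.
Seller's account: goods 24024.28 + inland to port 434.44 + export clearance 153.34 + origin terminal 689.44 + freight 3010.77 + insurance 488.21 = 28800.48
Buyer's account: destination terminal 893.20 + brokerage 485.49 + duty 6169.39 + delivery 1491.50 = 9039.58

Seller: CAD 28800.48; buyer: CAD 9039.58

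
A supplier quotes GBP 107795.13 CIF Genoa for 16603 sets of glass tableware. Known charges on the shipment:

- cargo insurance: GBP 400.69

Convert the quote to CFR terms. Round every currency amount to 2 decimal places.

CFR price: GBP 107394.44

From CIF to CFR, the seller no longer bears: insurance.
CFR price = 107795.13 − 400.69 = 107394.44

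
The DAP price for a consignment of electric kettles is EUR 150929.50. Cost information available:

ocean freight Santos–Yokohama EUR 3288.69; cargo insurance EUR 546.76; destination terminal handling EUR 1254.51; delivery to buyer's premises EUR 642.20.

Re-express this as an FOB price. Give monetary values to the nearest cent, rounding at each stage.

FOB price: EUR 145197.34

From DAP to FOB, the seller no longer bears: freight, insurance, destination terminal, delivery.
FOB price = 150929.50 − 3288.69 − 546.76 − 1254.51 − 642.20 = 145197.34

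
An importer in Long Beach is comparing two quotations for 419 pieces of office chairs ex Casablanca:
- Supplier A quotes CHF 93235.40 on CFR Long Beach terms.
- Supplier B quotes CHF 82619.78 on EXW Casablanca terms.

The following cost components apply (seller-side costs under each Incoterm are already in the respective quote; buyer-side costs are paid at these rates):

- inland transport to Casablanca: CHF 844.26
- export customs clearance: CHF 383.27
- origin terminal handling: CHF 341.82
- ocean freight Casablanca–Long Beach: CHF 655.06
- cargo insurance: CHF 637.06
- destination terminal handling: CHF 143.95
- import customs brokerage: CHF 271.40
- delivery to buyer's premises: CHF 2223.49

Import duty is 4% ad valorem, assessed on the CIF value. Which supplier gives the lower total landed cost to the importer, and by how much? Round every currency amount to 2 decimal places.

Supplier B is cheaper by CHF 8726.86

Supplier A (CFR):
CIF value = CFR price + insurance = 93235.40 + 637.06 = 93872.46
Import duty = 93872.46 × 4% = 3754.90
Buyer bears (A): 637.06 + 143.95 + 271.40 + 2223.49 = 3275.90
Landed cost (A) = invoice 93235.40 + 3275.90 + duty 3754.90 = 100266.20
Supplier B (EXW):
CIF value = EXW price + inland to port + export clearance + origin terminal + freight + insurance = 82619.78 + 844.26 + 383.27 + 341.82 + 655.06 + 637.06 = 85481.25
Import duty = 85481.25 × 4% = 3419.25
Buyer bears (B): 844.26 + 383.27 + 341.82 + 655.06 + 637.06 + 143.95 + 271.40 + 2223.49 = 5500.31
Landed cost (B) = invoice 82619.78 + 5500.31 + duty 3419.25 = 91539.34
Difference = |100266.20 − 91539.34| = 8726.86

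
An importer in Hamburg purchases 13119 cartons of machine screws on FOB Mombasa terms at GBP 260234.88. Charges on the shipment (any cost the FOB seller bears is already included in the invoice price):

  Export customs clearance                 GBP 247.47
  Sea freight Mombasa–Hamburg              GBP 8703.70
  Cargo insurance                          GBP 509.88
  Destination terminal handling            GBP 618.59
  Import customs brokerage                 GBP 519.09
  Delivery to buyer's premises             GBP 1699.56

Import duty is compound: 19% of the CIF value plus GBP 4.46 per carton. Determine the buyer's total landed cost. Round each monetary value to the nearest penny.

Total landed cost: GBP 381991.65

FOB: the seller bears costs until goods are on board at the origin port; the buyer bears freight, insurance and all costs thereafter.
Already in the invoice (seller's account under FOB): export clearance — exclude.
CIF value = FOB price + freight + insurance = 260234.88 + 8703.70 + 509.88 = 269448.46
Ad valorem component: 269448.46 × 19% = 51195.21
Specific component: 13119 × 4.46 = 58510.74
Import duty = 51195.21 + 58510.74 = 109705.95
Buyer bears: freight 8703.70 + insurance 509.88 + destination terminal 618.59 + brokerage 519.09 + delivery 1699.56 + duty 109705.95 = 121756.77
Landed cost = invoice 260234.88 + 121756.77 = 381991.65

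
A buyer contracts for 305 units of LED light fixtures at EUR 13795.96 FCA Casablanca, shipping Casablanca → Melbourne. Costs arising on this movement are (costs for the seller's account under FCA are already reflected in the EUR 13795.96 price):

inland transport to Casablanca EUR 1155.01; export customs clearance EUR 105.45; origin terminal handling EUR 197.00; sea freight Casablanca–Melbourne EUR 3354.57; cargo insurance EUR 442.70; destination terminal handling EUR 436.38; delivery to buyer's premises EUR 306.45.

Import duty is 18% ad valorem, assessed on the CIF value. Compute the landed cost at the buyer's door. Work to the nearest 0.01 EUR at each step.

FCA: the seller delivers export-cleared goods to the carrier; the buyer bears costs from that point.
Already in the invoice (seller's account under FCA): inland to port, export clearance — exclude.
CIF value = FCA price + origin terminal + freight + insurance = 13795.96 + 197.00 + 3354.57 + 442.70 = 17790.23
Import duty = 17790.23 × 18% = 3202.24
Buyer bears: origin terminal 197.00 + freight 3354.57 + insurance 442.70 + destination terminal 436.38 + delivery 306.45 + duty 3202.24 = 7939.34
Landed cost = invoice 13795.96 + 7939.34 = 21735.30

Total landed cost: EUR 21735.30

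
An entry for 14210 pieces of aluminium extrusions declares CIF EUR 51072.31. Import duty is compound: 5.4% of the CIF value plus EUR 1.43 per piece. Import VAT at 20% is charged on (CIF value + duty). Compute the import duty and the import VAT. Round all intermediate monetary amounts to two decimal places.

Ad valorem component: 51072.31 × 5.4% = 2757.90
Specific component: 14210 × 1.43 = 20320.30
Import duty = 2757.90 + 20320.30 = 23078.20
VAT base = CIF + duty = 51072.31 + 23078.20 = 74150.51
Import VAT = 74150.51 × 20% = 14830.10

Import duty: EUR 23078.20; import VAT: EUR 14830.10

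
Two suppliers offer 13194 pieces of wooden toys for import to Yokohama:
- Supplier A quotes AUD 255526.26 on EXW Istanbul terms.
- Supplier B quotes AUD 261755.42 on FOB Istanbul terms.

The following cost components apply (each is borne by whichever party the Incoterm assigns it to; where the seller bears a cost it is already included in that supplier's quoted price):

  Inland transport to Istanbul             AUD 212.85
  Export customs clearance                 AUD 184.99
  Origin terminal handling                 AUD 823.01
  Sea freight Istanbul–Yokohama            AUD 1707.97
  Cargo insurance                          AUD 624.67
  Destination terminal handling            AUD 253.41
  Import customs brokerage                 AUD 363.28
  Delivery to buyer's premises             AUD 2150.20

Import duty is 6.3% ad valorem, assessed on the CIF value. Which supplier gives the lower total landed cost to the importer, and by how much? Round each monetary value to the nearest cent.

Supplier A (EXW):
CIF value = EXW price + inland to port + export clearance + origin terminal + freight + insurance = 255526.26 + 212.85 + 184.99 + 823.01 + 1707.97 + 624.67 = 259079.75
Import duty = 259079.75 × 6.3% = 16322.02
Buyer bears (A): 212.85 + 184.99 + 823.01 + 1707.97 + 624.67 + 253.41 + 363.28 + 2150.20 = 6320.38
Landed cost (A) = invoice 255526.26 + 6320.38 + duty 16322.02 = 278168.66
Supplier B (FOB):
CIF value = FOB price + freight + insurance = 261755.42 + 1707.97 + 624.67 = 264088.06
Import duty = 264088.06 × 6.3% = 16637.55
Buyer bears (B): 1707.97 + 624.67 + 253.41 + 363.28 + 2150.20 = 5099.53
Landed cost (B) = invoice 261755.42 + 5099.53 + duty 16637.55 = 283492.50
Difference = |278168.66 − 283492.50| = 5323.84

Supplier A is cheaper by AUD 5323.84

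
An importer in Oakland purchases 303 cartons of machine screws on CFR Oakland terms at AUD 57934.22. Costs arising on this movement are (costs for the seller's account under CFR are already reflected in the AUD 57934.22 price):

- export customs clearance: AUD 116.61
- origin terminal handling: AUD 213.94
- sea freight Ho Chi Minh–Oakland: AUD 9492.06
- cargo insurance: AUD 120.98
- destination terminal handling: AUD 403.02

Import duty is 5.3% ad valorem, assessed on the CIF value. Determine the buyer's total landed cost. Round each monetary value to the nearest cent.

CFR: the seller pays costs through ocean freight to the destination port, but not insurance.
Already in the invoice (seller's account under CFR): export clearance, origin terminal, freight — exclude.
CIF value = CFR price + insurance = 57934.22 + 120.98 = 58055.20
Import duty = 58055.20 × 5.3% = 3076.93
Buyer bears: insurance 120.98 + destination terminal 403.02 + duty 3076.93 = 3600.93
Landed cost = invoice 57934.22 + 3600.93 = 61535.15

Total landed cost: AUD 61535.15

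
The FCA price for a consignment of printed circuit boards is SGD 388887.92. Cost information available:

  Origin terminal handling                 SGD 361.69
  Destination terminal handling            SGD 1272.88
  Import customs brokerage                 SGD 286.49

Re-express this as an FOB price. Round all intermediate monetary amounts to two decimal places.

Not relevant to the conversion: brokerage, destination terminal — on the buyer under both terms; not part of either seller's price.
From FCA to FOB, the seller additionally bears: origin terminal.
FOB price = 388887.92 + 361.69 = 389249.61

FOB price: SGD 389249.61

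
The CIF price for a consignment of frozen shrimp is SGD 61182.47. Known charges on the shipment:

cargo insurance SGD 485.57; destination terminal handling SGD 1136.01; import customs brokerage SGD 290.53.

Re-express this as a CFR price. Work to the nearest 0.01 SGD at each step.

CFR price: SGD 60696.90

Not relevant to the conversion: destination terminal, brokerage — on the buyer under both terms; not part of either seller's price.
From CIF to CFR, the seller no longer bears: insurance.
CFR price = 61182.47 − 485.57 = 60696.90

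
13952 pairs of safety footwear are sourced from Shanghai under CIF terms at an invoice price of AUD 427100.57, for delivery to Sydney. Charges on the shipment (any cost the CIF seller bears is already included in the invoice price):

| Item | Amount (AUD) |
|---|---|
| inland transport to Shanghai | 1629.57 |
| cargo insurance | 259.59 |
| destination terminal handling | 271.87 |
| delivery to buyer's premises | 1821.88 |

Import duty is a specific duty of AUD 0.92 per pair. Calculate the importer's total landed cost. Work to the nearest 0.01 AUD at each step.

Total landed cost: AUD 442030.16

CIF: the seller pays costs through ocean freight and marine insurance to the destination port.
Already in the invoice (seller's account under CIF): inland to port, insurance — exclude.
The CIF price already equals the CIF value: 427100.57
Import duty = 13952 × 0.92 = 12835.84
Buyer bears: destination terminal 271.87 + delivery 1821.88 + duty 12835.84 = 14929.59
Landed cost = invoice 427100.57 + 14929.59 = 442030.16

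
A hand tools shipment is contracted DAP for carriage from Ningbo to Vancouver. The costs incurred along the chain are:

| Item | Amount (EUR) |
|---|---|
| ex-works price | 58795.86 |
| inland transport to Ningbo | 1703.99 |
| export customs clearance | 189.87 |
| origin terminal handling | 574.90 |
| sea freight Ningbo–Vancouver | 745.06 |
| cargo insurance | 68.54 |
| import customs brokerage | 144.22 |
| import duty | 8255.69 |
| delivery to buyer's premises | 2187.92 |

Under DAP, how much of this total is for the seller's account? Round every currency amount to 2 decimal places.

DAP: the seller bears all costs to the named destination except import duty and clearance.
Seller's account: goods 58795.86 + inland to port 1703.99 + export clearance 189.87 + origin terminal 574.90 + freight 745.06 + insurance 68.54 + delivery 2187.92 = 64266.14
Buyer's account: brokerage 144.22 + duty 8255.69 = 8399.91

Seller's account: EUR 64266.14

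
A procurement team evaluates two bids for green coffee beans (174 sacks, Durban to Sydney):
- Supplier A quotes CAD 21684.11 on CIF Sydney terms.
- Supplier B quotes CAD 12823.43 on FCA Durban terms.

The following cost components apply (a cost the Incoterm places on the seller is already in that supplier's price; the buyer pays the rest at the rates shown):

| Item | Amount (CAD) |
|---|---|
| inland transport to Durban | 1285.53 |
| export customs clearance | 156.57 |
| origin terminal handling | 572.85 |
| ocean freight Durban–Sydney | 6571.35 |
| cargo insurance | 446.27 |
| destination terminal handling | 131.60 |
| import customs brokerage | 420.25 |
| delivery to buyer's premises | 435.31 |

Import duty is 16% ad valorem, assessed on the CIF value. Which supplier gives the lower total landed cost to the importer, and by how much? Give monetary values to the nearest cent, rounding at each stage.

Supplier A (CIF):
The CIF price already equals the CIF value: 21684.11
Import duty = 21684.11 × 16% = 3469.46
Buyer bears (A): 131.60 + 420.25 + 435.31 = 987.16
Landed cost (A) = invoice 21684.11 + 987.16 + duty 3469.46 = 26140.73
Supplier B (FCA):
CIF value = FCA price + origin terminal + freight + insurance = 12823.43 + 572.85 + 6571.35 + 446.27 = 20413.90
Import duty = 20413.90 × 16% = 3266.22
Buyer bears (B): 572.85 + 6571.35 + 446.27 + 131.60 + 420.25 + 435.31 = 8577.63
Landed cost (B) = invoice 12823.43 + 8577.63 + duty 3266.22 = 24667.28
Difference = |26140.73 − 24667.28| = 1473.45

Supplier B is cheaper by CAD 1473.45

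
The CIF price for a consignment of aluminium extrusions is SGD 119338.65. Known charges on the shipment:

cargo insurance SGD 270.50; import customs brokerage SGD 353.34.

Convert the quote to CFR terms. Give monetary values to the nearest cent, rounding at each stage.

Not relevant to the conversion: brokerage — on the buyer under both terms; not part of either seller's price.
From CIF to CFR, the seller no longer bears: insurance.
CFR price = 119338.65 − 270.50 = 119068.15

CFR price: SGD 119068.15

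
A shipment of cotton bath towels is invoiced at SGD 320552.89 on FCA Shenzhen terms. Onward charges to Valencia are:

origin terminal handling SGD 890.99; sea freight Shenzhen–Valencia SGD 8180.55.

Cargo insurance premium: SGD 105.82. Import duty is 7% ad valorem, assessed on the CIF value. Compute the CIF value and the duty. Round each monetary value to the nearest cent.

CIF = FCA price + pre-shipment costs + freight + insurance
CIF = 320552.89 + 890.99 + 8180.55 + 105.82 = 329730.25
Import duty = 329730.25 × 7% = 23081.12

CIF value: SGD 329730.25; import duty: SGD 23081.12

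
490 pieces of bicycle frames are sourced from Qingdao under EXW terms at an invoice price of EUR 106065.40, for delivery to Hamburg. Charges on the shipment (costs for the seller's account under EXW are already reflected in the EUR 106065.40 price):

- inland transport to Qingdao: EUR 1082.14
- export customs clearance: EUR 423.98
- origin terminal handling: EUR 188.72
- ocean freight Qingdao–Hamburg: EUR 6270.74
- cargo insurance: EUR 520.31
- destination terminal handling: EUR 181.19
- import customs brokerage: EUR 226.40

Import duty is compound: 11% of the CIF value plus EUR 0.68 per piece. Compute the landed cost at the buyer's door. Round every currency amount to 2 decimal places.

EXW: the seller makes goods available at their premises; the buyer bears all onward costs.
CIF value = EXW price + inland to port + export clearance + origin terminal + freight + insurance = 106065.40 + 1082.14 + 423.98 + 188.72 + 6270.74 + 520.31 = 114551.29
Ad valorem component: 114551.29 × 11% = 12600.64
Specific component: 490 × 0.68 = 333.20
Import duty = 12600.64 + 333.20 = 12933.84
Buyer bears: inland to port 1082.14 + export clearance 423.98 + origin terminal 188.72 + freight 6270.74 + insurance 520.31 + destination terminal 181.19 + brokerage 226.40 + duty 12933.84 = 21827.32
Landed cost = invoice 106065.40 + 21827.32 = 127892.72

Total landed cost: EUR 127892.72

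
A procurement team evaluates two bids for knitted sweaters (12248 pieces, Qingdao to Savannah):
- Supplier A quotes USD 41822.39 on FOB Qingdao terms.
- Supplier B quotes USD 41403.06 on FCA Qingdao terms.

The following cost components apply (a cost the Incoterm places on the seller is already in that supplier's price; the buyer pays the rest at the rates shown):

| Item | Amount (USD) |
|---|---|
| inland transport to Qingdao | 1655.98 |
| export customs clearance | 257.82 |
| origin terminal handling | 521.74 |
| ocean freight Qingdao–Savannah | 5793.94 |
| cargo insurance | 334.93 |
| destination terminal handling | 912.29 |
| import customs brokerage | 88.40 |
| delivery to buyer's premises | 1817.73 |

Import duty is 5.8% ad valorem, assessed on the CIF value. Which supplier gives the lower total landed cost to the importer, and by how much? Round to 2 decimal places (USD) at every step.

Supplier A (FOB):
CIF value = FOB price + freight + insurance = 41822.39 + 5793.94 + 334.93 = 47951.26
Import duty = 47951.26 × 5.8% = 2781.17
Buyer bears (A): 5793.94 + 334.93 + 912.29 + 88.40 + 1817.73 = 8947.29
Landed cost (A) = invoice 41822.39 + 8947.29 + duty 2781.17 = 53550.85
Supplier B (FCA):
CIF value = FCA price + origin terminal + freight + insurance = 41403.06 + 521.74 + 5793.94 + 334.93 = 48053.67
Import duty = 48053.67 × 5.8% = 2787.11
Buyer bears (B): 521.74 + 5793.94 + 334.93 + 912.29 + 88.40 + 1817.73 = 9469.03
Landed cost (B) = invoice 41403.06 + 9469.03 + duty 2787.11 = 53659.20
Difference = |53550.85 − 53659.20| = 108.35

Supplier A is cheaper by USD 108.35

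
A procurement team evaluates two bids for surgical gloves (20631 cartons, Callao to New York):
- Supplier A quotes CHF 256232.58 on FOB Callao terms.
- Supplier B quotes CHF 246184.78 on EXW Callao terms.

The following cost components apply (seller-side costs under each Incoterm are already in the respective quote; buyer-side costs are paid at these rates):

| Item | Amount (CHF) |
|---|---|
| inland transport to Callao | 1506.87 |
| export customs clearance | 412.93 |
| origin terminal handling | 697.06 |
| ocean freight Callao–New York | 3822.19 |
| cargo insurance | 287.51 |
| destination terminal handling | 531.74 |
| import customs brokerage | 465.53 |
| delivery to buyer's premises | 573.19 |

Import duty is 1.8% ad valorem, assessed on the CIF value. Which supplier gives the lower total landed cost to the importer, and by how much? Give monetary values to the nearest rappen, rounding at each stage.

Supplier A (FOB):
CIF value = FOB price + freight + insurance = 256232.58 + 3822.19 + 287.51 = 260342.28
Import duty = 260342.28 × 1.8% = 4686.16
Buyer bears (A): 3822.19 + 287.51 + 531.74 + 465.53 + 573.19 = 5680.16
Landed cost (A) = invoice 256232.58 + 5680.16 + duty 4686.16 = 266598.90
Supplier B (EXW):
CIF value = EXW price + inland to port + export clearance + origin terminal + freight + insurance = 246184.78 + 1506.87 + 412.93 + 697.06 + 3822.19 + 287.51 = 252911.34
Import duty = 252911.34 × 1.8% = 4552.40
Buyer bears (B): 1506.87 + 412.93 + 697.06 + 3822.19 + 287.51 + 531.74 + 465.53 + 573.19 = 8297.02
Landed cost (B) = invoice 246184.78 + 8297.02 + duty 4552.40 = 259034.20
Difference = |266598.90 − 259034.20| = 7564.70

Supplier B is cheaper by CHF 7564.70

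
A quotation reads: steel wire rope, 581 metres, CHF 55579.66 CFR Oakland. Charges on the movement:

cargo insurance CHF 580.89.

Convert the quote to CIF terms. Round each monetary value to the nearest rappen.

From CFR to CIF, the seller additionally bears: insurance.
CIF price = 55579.66 + 580.89 = 56160.55

CIF price: CHF 56160.55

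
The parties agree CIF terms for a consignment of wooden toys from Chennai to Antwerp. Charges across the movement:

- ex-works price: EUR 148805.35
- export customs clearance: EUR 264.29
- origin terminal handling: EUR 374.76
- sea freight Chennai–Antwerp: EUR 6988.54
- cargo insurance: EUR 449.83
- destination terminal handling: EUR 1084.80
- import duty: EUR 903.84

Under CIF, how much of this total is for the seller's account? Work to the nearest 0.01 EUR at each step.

Seller's account: EUR 156882.77

CIF: the seller pays costs through ocean freight and marine insurance to the destination port.
Seller's account: goods 148805.35 + export clearance 264.29 + origin terminal 374.76 + freight 6988.54 + insurance 449.83 = 156882.77
Buyer's account: destination terminal 1084.80 + duty 903.84 = 1988.64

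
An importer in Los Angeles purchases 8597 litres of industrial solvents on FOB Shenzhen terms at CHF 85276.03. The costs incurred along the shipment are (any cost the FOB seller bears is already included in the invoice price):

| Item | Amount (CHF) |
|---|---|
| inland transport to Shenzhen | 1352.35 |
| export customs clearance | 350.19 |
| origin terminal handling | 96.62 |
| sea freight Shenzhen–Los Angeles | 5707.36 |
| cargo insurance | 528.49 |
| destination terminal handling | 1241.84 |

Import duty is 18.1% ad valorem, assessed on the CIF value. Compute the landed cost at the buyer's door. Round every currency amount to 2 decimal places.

Total landed cost: CHF 109317.37

FOB: the seller bears costs until goods are on board at the origin port; the buyer bears freight, insurance and all costs thereafter.
Already in the invoice (seller's account under FOB): inland to port, export clearance, origin terminal — exclude.
CIF value = FOB price + freight + insurance = 85276.03 + 5707.36 + 528.49 = 91511.88
Import duty = 91511.88 × 18.1% = 16563.65
Buyer bears: freight 5707.36 + insurance 528.49 + destination terminal 1241.84 + duty 16563.65 = 24041.34
Landed cost = invoice 85276.03 + 24041.34 = 109317.37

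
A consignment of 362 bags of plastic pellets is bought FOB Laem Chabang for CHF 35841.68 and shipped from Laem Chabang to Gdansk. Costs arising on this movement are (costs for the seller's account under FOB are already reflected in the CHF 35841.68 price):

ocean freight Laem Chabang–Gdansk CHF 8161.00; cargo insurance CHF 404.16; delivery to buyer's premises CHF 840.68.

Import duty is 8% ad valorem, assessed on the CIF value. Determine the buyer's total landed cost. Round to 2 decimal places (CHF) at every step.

FOB: the seller bears costs until goods are on board at the origin port; the buyer bears freight, insurance and all costs thereafter.
CIF value = FOB price + freight + insurance = 35841.68 + 8161.00 + 404.16 = 44406.84
Import duty = 44406.84 × 8% = 3552.55
Buyer bears: freight 8161.00 + insurance 404.16 + delivery 840.68 + duty 3552.55 = 12958.39
Landed cost = invoice 35841.68 + 12958.39 = 48800.07

Total landed cost: CHF 48800.07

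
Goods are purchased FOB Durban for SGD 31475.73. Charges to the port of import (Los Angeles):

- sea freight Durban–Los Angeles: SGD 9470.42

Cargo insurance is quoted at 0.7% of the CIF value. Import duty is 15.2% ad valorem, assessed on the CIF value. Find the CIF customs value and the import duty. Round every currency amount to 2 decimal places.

CIF value: SGD 41234.79; import duty: SGD 6267.69

Let C be the CIF value. C = FOB price + freight + 0.7% × C
C − 0.7% × C = 31475.73 + 9470.42
0.993 × C = 40946.15
C = 40946.15 / 0.993 = 41234.79
Insurance premium = 0.7% × 41234.79 = 288.64
Import duty = 41234.79 × 15.2% = 6267.69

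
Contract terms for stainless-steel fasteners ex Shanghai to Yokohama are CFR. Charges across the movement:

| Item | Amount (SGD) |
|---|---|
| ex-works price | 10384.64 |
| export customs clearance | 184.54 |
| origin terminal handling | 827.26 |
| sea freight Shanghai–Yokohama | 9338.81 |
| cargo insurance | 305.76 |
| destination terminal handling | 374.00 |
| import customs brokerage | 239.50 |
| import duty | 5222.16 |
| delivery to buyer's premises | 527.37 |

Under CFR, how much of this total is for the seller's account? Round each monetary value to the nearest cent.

Seller's account: SGD 20735.25

CFR: the seller pays costs through ocean freight to the destination port, but not insurance.
Seller's account: goods 10384.64 + export clearance 184.54 + origin terminal 827.26 + freight 9338.81 = 20735.25
Buyer's account: insurance 305.76 + destination terminal 374.00 + brokerage 239.50 + duty 5222.16 + delivery 527.37 = 6668.79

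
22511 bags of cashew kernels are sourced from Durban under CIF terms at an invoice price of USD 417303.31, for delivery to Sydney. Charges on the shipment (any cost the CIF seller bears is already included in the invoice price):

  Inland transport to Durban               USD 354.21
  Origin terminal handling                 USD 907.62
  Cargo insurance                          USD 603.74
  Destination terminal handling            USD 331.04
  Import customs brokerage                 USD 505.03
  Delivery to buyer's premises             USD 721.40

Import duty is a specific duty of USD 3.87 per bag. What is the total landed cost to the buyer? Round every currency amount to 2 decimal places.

Total landed cost: USD 505978.35

CIF: the seller pays costs through ocean freight and marine insurance to the destination port.
Already in the invoice (seller's account under CIF): inland to port, origin terminal, insurance — exclude.
The CIF price already equals the CIF value: 417303.31
Import duty = 22511 × 3.87 = 87117.57
Buyer bears: destination terminal 331.04 + brokerage 505.03 + delivery 721.40 + duty 87117.57 = 88675.04
Landed cost = invoice 417303.31 + 88675.04 = 505978.35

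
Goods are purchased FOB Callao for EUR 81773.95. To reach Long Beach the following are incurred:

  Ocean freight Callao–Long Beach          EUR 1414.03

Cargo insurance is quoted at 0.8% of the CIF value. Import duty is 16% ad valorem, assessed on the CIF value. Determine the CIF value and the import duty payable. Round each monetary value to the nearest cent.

Let C be the CIF value. C = FOB price + freight + 0.8% × C
C − 0.8% × C = 81773.95 + 1414.03
0.992 × C = 83187.98
C = 83187.98 / 0.992 = 83858.85
Insurance premium = 0.8% × 83858.85 = 670.87
Import duty = 83858.85 × 16% = 13417.42

CIF value: EUR 83858.85; import duty: EUR 13417.42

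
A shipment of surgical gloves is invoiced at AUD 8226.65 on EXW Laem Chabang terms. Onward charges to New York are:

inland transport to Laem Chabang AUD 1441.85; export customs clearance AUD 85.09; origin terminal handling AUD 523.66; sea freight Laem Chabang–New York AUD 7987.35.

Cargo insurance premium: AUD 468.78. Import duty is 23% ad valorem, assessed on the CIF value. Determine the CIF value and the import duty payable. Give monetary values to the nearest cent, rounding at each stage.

CIF = EXW price + pre-shipment costs + freight + insurance
CIF = 8226.65 + 1441.85 + 85.09 + 523.66 + 7987.35 + 468.78 = 18733.38
Import duty = 18733.38 × 23% = 4308.68

CIF value: AUD 18733.38; import duty: AUD 4308.68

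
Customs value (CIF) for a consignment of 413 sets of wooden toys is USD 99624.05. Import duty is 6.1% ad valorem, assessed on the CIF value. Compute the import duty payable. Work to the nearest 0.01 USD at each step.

Import duty: USD 6077.07

Import duty = 99624.05 × 6.1% = 6077.07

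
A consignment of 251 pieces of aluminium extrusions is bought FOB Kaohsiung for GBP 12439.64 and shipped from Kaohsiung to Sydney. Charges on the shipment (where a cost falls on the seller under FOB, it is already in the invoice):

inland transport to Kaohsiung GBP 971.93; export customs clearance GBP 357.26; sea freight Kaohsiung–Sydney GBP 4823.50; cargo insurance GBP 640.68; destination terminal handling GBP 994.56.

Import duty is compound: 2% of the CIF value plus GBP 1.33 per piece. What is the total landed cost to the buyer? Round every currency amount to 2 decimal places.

FOB: the seller bears costs until goods are on board at the origin port; the buyer bears freight, insurance and all costs thereafter.
Already in the invoice (seller's account under FOB): inland to port, export clearance — exclude.
CIF value = FOB price + freight + insurance = 12439.64 + 4823.50 + 640.68 = 17903.82
Ad valorem component: 17903.82 × 2% = 358.08
Specific component: 251 × 1.33 = 333.83
Import duty = 358.08 + 333.83 = 691.91
Buyer bears: freight 4823.50 + insurance 640.68 + destination terminal 994.56 + duty 691.91 = 7150.65
Landed cost = invoice 12439.64 + 7150.65 = 19590.29

Total landed cost: GBP 19590.29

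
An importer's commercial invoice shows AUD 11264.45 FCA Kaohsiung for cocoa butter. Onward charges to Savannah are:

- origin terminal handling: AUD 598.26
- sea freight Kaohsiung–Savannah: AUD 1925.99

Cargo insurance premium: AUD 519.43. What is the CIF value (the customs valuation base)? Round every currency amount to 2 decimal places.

CIF = FCA price + pre-shipment costs + freight + insurance
CIF = 11264.45 + 598.26 + 1925.99 + 519.43 = 14308.13

CIF value: AUD 14308.13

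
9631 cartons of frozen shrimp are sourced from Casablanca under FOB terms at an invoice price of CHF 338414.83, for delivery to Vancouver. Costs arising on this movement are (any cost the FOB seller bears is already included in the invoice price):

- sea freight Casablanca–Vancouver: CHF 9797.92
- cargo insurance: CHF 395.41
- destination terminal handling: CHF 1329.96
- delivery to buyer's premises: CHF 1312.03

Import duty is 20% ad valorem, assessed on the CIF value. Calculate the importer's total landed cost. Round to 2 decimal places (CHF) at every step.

Total landed cost: CHF 420971.78

FOB: the seller bears costs until goods are on board at the origin port; the buyer bears freight, insurance and all costs thereafter.
CIF value = FOB price + freight + insurance = 338414.83 + 9797.92 + 395.41 = 348608.16
Import duty = 348608.16 × 20% = 69721.63
Buyer bears: freight 9797.92 + insurance 395.41 + destination terminal 1329.96 + delivery 1312.03 + duty 69721.63 = 82556.95
Landed cost = invoice 338414.83 + 82556.95 = 420971.78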